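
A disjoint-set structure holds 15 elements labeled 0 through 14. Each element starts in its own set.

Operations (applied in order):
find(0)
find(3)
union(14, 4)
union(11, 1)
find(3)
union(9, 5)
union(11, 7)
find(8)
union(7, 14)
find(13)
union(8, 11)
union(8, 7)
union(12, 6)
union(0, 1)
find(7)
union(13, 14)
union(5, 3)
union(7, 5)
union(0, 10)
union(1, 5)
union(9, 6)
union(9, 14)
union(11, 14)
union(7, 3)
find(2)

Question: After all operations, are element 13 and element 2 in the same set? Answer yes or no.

Step 1: find(0) -> no change; set of 0 is {0}
Step 2: find(3) -> no change; set of 3 is {3}
Step 3: union(14, 4) -> merged; set of 14 now {4, 14}
Step 4: union(11, 1) -> merged; set of 11 now {1, 11}
Step 5: find(3) -> no change; set of 3 is {3}
Step 6: union(9, 5) -> merged; set of 9 now {5, 9}
Step 7: union(11, 7) -> merged; set of 11 now {1, 7, 11}
Step 8: find(8) -> no change; set of 8 is {8}
Step 9: union(7, 14) -> merged; set of 7 now {1, 4, 7, 11, 14}
Step 10: find(13) -> no change; set of 13 is {13}
Step 11: union(8, 11) -> merged; set of 8 now {1, 4, 7, 8, 11, 14}
Step 12: union(8, 7) -> already same set; set of 8 now {1, 4, 7, 8, 11, 14}
Step 13: union(12, 6) -> merged; set of 12 now {6, 12}
Step 14: union(0, 1) -> merged; set of 0 now {0, 1, 4, 7, 8, 11, 14}
Step 15: find(7) -> no change; set of 7 is {0, 1, 4, 7, 8, 11, 14}
Step 16: union(13, 14) -> merged; set of 13 now {0, 1, 4, 7, 8, 11, 13, 14}
Step 17: union(5, 3) -> merged; set of 5 now {3, 5, 9}
Step 18: union(7, 5) -> merged; set of 7 now {0, 1, 3, 4, 5, 7, 8, 9, 11, 13, 14}
Step 19: union(0, 10) -> merged; set of 0 now {0, 1, 3, 4, 5, 7, 8, 9, 10, 11, 13, 14}
Step 20: union(1, 5) -> already same set; set of 1 now {0, 1, 3, 4, 5, 7, 8, 9, 10, 11, 13, 14}
Step 21: union(9, 6) -> merged; set of 9 now {0, 1, 3, 4, 5, 6, 7, 8, 9, 10, 11, 12, 13, 14}
Step 22: union(9, 14) -> already same set; set of 9 now {0, 1, 3, 4, 5, 6, 7, 8, 9, 10, 11, 12, 13, 14}
Step 23: union(11, 14) -> already same set; set of 11 now {0, 1, 3, 4, 5, 6, 7, 8, 9, 10, 11, 12, 13, 14}
Step 24: union(7, 3) -> already same set; set of 7 now {0, 1, 3, 4, 5, 6, 7, 8, 9, 10, 11, 12, 13, 14}
Step 25: find(2) -> no change; set of 2 is {2}
Set of 13: {0, 1, 3, 4, 5, 6, 7, 8, 9, 10, 11, 12, 13, 14}; 2 is not a member.

Answer: no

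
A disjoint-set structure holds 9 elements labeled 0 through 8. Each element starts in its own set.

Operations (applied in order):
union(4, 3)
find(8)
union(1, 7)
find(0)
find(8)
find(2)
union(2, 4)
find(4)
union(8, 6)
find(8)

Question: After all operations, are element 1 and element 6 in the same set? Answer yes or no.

Answer: no

Derivation:
Step 1: union(4, 3) -> merged; set of 4 now {3, 4}
Step 2: find(8) -> no change; set of 8 is {8}
Step 3: union(1, 7) -> merged; set of 1 now {1, 7}
Step 4: find(0) -> no change; set of 0 is {0}
Step 5: find(8) -> no change; set of 8 is {8}
Step 6: find(2) -> no change; set of 2 is {2}
Step 7: union(2, 4) -> merged; set of 2 now {2, 3, 4}
Step 8: find(4) -> no change; set of 4 is {2, 3, 4}
Step 9: union(8, 6) -> merged; set of 8 now {6, 8}
Step 10: find(8) -> no change; set of 8 is {6, 8}
Set of 1: {1, 7}; 6 is not a member.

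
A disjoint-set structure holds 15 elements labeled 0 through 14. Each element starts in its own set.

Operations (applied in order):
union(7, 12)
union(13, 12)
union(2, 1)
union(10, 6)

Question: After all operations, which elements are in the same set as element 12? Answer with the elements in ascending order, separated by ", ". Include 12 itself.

Step 1: union(7, 12) -> merged; set of 7 now {7, 12}
Step 2: union(13, 12) -> merged; set of 13 now {7, 12, 13}
Step 3: union(2, 1) -> merged; set of 2 now {1, 2}
Step 4: union(10, 6) -> merged; set of 10 now {6, 10}
Component of 12: {7, 12, 13}

Answer: 7, 12, 13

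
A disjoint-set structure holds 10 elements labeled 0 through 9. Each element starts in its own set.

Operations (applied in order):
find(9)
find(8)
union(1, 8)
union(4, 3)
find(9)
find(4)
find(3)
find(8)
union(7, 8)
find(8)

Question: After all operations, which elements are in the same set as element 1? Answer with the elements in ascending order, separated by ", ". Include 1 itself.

Step 1: find(9) -> no change; set of 9 is {9}
Step 2: find(8) -> no change; set of 8 is {8}
Step 3: union(1, 8) -> merged; set of 1 now {1, 8}
Step 4: union(4, 3) -> merged; set of 4 now {3, 4}
Step 5: find(9) -> no change; set of 9 is {9}
Step 6: find(4) -> no change; set of 4 is {3, 4}
Step 7: find(3) -> no change; set of 3 is {3, 4}
Step 8: find(8) -> no change; set of 8 is {1, 8}
Step 9: union(7, 8) -> merged; set of 7 now {1, 7, 8}
Step 10: find(8) -> no change; set of 8 is {1, 7, 8}
Component of 1: {1, 7, 8}

Answer: 1, 7, 8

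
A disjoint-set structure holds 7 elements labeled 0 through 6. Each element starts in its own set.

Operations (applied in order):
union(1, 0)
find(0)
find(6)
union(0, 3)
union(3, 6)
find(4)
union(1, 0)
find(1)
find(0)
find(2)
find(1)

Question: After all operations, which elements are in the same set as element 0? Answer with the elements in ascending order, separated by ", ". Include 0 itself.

Step 1: union(1, 0) -> merged; set of 1 now {0, 1}
Step 2: find(0) -> no change; set of 0 is {0, 1}
Step 3: find(6) -> no change; set of 6 is {6}
Step 4: union(0, 3) -> merged; set of 0 now {0, 1, 3}
Step 5: union(3, 6) -> merged; set of 3 now {0, 1, 3, 6}
Step 6: find(4) -> no change; set of 4 is {4}
Step 7: union(1, 0) -> already same set; set of 1 now {0, 1, 3, 6}
Step 8: find(1) -> no change; set of 1 is {0, 1, 3, 6}
Step 9: find(0) -> no change; set of 0 is {0, 1, 3, 6}
Step 10: find(2) -> no change; set of 2 is {2}
Step 11: find(1) -> no change; set of 1 is {0, 1, 3, 6}
Component of 0: {0, 1, 3, 6}

Answer: 0, 1, 3, 6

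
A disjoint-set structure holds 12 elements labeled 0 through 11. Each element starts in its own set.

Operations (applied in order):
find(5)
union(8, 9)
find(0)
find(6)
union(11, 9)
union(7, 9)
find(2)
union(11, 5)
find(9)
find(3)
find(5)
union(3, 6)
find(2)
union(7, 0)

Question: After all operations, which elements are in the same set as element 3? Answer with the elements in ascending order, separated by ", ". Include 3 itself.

Answer: 3, 6

Derivation:
Step 1: find(5) -> no change; set of 5 is {5}
Step 2: union(8, 9) -> merged; set of 8 now {8, 9}
Step 3: find(0) -> no change; set of 0 is {0}
Step 4: find(6) -> no change; set of 6 is {6}
Step 5: union(11, 9) -> merged; set of 11 now {8, 9, 11}
Step 6: union(7, 9) -> merged; set of 7 now {7, 8, 9, 11}
Step 7: find(2) -> no change; set of 2 is {2}
Step 8: union(11, 5) -> merged; set of 11 now {5, 7, 8, 9, 11}
Step 9: find(9) -> no change; set of 9 is {5, 7, 8, 9, 11}
Step 10: find(3) -> no change; set of 3 is {3}
Step 11: find(5) -> no change; set of 5 is {5, 7, 8, 9, 11}
Step 12: union(3, 6) -> merged; set of 3 now {3, 6}
Step 13: find(2) -> no change; set of 2 is {2}
Step 14: union(7, 0) -> merged; set of 7 now {0, 5, 7, 8, 9, 11}
Component of 3: {3, 6}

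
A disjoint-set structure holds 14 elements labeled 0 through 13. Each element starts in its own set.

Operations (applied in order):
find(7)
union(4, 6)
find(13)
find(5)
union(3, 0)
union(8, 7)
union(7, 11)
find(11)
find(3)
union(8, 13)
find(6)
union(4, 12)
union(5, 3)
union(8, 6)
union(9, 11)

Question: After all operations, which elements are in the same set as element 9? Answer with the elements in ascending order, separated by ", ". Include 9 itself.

Step 1: find(7) -> no change; set of 7 is {7}
Step 2: union(4, 6) -> merged; set of 4 now {4, 6}
Step 3: find(13) -> no change; set of 13 is {13}
Step 4: find(5) -> no change; set of 5 is {5}
Step 5: union(3, 0) -> merged; set of 3 now {0, 3}
Step 6: union(8, 7) -> merged; set of 8 now {7, 8}
Step 7: union(7, 11) -> merged; set of 7 now {7, 8, 11}
Step 8: find(11) -> no change; set of 11 is {7, 8, 11}
Step 9: find(3) -> no change; set of 3 is {0, 3}
Step 10: union(8, 13) -> merged; set of 8 now {7, 8, 11, 13}
Step 11: find(6) -> no change; set of 6 is {4, 6}
Step 12: union(4, 12) -> merged; set of 4 now {4, 6, 12}
Step 13: union(5, 3) -> merged; set of 5 now {0, 3, 5}
Step 14: union(8, 6) -> merged; set of 8 now {4, 6, 7, 8, 11, 12, 13}
Step 15: union(9, 11) -> merged; set of 9 now {4, 6, 7, 8, 9, 11, 12, 13}
Component of 9: {4, 6, 7, 8, 9, 11, 12, 13}

Answer: 4, 6, 7, 8, 9, 11, 12, 13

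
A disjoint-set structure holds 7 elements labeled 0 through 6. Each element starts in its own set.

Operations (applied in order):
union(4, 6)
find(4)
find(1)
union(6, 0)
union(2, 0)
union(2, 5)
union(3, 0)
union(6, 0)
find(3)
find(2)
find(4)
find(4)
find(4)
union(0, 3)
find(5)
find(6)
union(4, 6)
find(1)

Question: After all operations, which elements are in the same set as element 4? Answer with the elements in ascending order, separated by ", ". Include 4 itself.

Step 1: union(4, 6) -> merged; set of 4 now {4, 6}
Step 2: find(4) -> no change; set of 4 is {4, 6}
Step 3: find(1) -> no change; set of 1 is {1}
Step 4: union(6, 0) -> merged; set of 6 now {0, 4, 6}
Step 5: union(2, 0) -> merged; set of 2 now {0, 2, 4, 6}
Step 6: union(2, 5) -> merged; set of 2 now {0, 2, 4, 5, 6}
Step 7: union(3, 0) -> merged; set of 3 now {0, 2, 3, 4, 5, 6}
Step 8: union(6, 0) -> already same set; set of 6 now {0, 2, 3, 4, 5, 6}
Step 9: find(3) -> no change; set of 3 is {0, 2, 3, 4, 5, 6}
Step 10: find(2) -> no change; set of 2 is {0, 2, 3, 4, 5, 6}
Step 11: find(4) -> no change; set of 4 is {0, 2, 3, 4, 5, 6}
Step 12: find(4) -> no change; set of 4 is {0, 2, 3, 4, 5, 6}
Step 13: find(4) -> no change; set of 4 is {0, 2, 3, 4, 5, 6}
Step 14: union(0, 3) -> already same set; set of 0 now {0, 2, 3, 4, 5, 6}
Step 15: find(5) -> no change; set of 5 is {0, 2, 3, 4, 5, 6}
Step 16: find(6) -> no change; set of 6 is {0, 2, 3, 4, 5, 6}
Step 17: union(4, 6) -> already same set; set of 4 now {0, 2, 3, 4, 5, 6}
Step 18: find(1) -> no change; set of 1 is {1}
Component of 4: {0, 2, 3, 4, 5, 6}

Answer: 0, 2, 3, 4, 5, 6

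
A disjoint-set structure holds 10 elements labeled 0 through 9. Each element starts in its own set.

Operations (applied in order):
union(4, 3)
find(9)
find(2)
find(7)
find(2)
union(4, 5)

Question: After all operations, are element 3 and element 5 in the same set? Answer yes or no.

Answer: yes

Derivation:
Step 1: union(4, 3) -> merged; set of 4 now {3, 4}
Step 2: find(9) -> no change; set of 9 is {9}
Step 3: find(2) -> no change; set of 2 is {2}
Step 4: find(7) -> no change; set of 7 is {7}
Step 5: find(2) -> no change; set of 2 is {2}
Step 6: union(4, 5) -> merged; set of 4 now {3, 4, 5}
Set of 3: {3, 4, 5}; 5 is a member.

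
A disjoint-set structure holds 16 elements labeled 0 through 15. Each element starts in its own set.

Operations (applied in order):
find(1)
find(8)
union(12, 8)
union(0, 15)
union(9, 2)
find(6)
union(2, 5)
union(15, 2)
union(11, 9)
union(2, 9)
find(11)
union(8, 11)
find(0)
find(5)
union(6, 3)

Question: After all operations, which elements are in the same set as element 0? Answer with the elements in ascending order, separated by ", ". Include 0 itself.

Answer: 0, 2, 5, 8, 9, 11, 12, 15

Derivation:
Step 1: find(1) -> no change; set of 1 is {1}
Step 2: find(8) -> no change; set of 8 is {8}
Step 3: union(12, 8) -> merged; set of 12 now {8, 12}
Step 4: union(0, 15) -> merged; set of 0 now {0, 15}
Step 5: union(9, 2) -> merged; set of 9 now {2, 9}
Step 6: find(6) -> no change; set of 6 is {6}
Step 7: union(2, 5) -> merged; set of 2 now {2, 5, 9}
Step 8: union(15, 2) -> merged; set of 15 now {0, 2, 5, 9, 15}
Step 9: union(11, 9) -> merged; set of 11 now {0, 2, 5, 9, 11, 15}
Step 10: union(2, 9) -> already same set; set of 2 now {0, 2, 5, 9, 11, 15}
Step 11: find(11) -> no change; set of 11 is {0, 2, 5, 9, 11, 15}
Step 12: union(8, 11) -> merged; set of 8 now {0, 2, 5, 8, 9, 11, 12, 15}
Step 13: find(0) -> no change; set of 0 is {0, 2, 5, 8, 9, 11, 12, 15}
Step 14: find(5) -> no change; set of 5 is {0, 2, 5, 8, 9, 11, 12, 15}
Step 15: union(6, 3) -> merged; set of 6 now {3, 6}
Component of 0: {0, 2, 5, 8, 9, 11, 12, 15}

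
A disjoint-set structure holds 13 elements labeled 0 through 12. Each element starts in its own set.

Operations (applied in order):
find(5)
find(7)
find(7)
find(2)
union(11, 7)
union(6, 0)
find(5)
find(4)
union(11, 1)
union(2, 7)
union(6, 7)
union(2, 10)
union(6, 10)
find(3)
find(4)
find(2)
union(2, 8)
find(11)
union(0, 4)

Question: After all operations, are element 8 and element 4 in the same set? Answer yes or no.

Answer: yes

Derivation:
Step 1: find(5) -> no change; set of 5 is {5}
Step 2: find(7) -> no change; set of 7 is {7}
Step 3: find(7) -> no change; set of 7 is {7}
Step 4: find(2) -> no change; set of 2 is {2}
Step 5: union(11, 7) -> merged; set of 11 now {7, 11}
Step 6: union(6, 0) -> merged; set of 6 now {0, 6}
Step 7: find(5) -> no change; set of 5 is {5}
Step 8: find(4) -> no change; set of 4 is {4}
Step 9: union(11, 1) -> merged; set of 11 now {1, 7, 11}
Step 10: union(2, 7) -> merged; set of 2 now {1, 2, 7, 11}
Step 11: union(6, 7) -> merged; set of 6 now {0, 1, 2, 6, 7, 11}
Step 12: union(2, 10) -> merged; set of 2 now {0, 1, 2, 6, 7, 10, 11}
Step 13: union(6, 10) -> already same set; set of 6 now {0, 1, 2, 6, 7, 10, 11}
Step 14: find(3) -> no change; set of 3 is {3}
Step 15: find(4) -> no change; set of 4 is {4}
Step 16: find(2) -> no change; set of 2 is {0, 1, 2, 6, 7, 10, 11}
Step 17: union(2, 8) -> merged; set of 2 now {0, 1, 2, 6, 7, 8, 10, 11}
Step 18: find(11) -> no change; set of 11 is {0, 1, 2, 6, 7, 8, 10, 11}
Step 19: union(0, 4) -> merged; set of 0 now {0, 1, 2, 4, 6, 7, 8, 10, 11}
Set of 8: {0, 1, 2, 4, 6, 7, 8, 10, 11}; 4 is a member.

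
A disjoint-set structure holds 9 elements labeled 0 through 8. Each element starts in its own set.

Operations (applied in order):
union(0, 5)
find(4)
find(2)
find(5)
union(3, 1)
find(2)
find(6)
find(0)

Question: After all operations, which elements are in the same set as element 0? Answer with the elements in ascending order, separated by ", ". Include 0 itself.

Answer: 0, 5

Derivation:
Step 1: union(0, 5) -> merged; set of 0 now {0, 5}
Step 2: find(4) -> no change; set of 4 is {4}
Step 3: find(2) -> no change; set of 2 is {2}
Step 4: find(5) -> no change; set of 5 is {0, 5}
Step 5: union(3, 1) -> merged; set of 3 now {1, 3}
Step 6: find(2) -> no change; set of 2 is {2}
Step 7: find(6) -> no change; set of 6 is {6}
Step 8: find(0) -> no change; set of 0 is {0, 5}
Component of 0: {0, 5}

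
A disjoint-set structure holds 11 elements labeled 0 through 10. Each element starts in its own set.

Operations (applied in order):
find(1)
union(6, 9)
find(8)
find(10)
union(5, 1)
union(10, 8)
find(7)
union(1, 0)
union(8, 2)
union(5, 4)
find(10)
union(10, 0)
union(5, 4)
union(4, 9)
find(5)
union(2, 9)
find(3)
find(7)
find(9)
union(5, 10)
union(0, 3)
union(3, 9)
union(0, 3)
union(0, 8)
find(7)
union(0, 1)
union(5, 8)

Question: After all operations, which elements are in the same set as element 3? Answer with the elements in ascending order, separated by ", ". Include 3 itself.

Step 1: find(1) -> no change; set of 1 is {1}
Step 2: union(6, 9) -> merged; set of 6 now {6, 9}
Step 3: find(8) -> no change; set of 8 is {8}
Step 4: find(10) -> no change; set of 10 is {10}
Step 5: union(5, 1) -> merged; set of 5 now {1, 5}
Step 6: union(10, 8) -> merged; set of 10 now {8, 10}
Step 7: find(7) -> no change; set of 7 is {7}
Step 8: union(1, 0) -> merged; set of 1 now {0, 1, 5}
Step 9: union(8, 2) -> merged; set of 8 now {2, 8, 10}
Step 10: union(5, 4) -> merged; set of 5 now {0, 1, 4, 5}
Step 11: find(10) -> no change; set of 10 is {2, 8, 10}
Step 12: union(10, 0) -> merged; set of 10 now {0, 1, 2, 4, 5, 8, 10}
Step 13: union(5, 4) -> already same set; set of 5 now {0, 1, 2, 4, 5, 8, 10}
Step 14: union(4, 9) -> merged; set of 4 now {0, 1, 2, 4, 5, 6, 8, 9, 10}
Step 15: find(5) -> no change; set of 5 is {0, 1, 2, 4, 5, 6, 8, 9, 10}
Step 16: union(2, 9) -> already same set; set of 2 now {0, 1, 2, 4, 5, 6, 8, 9, 10}
Step 17: find(3) -> no change; set of 3 is {3}
Step 18: find(7) -> no change; set of 7 is {7}
Step 19: find(9) -> no change; set of 9 is {0, 1, 2, 4, 5, 6, 8, 9, 10}
Step 20: union(5, 10) -> already same set; set of 5 now {0, 1, 2, 4, 5, 6, 8, 9, 10}
Step 21: union(0, 3) -> merged; set of 0 now {0, 1, 2, 3, 4, 5, 6, 8, 9, 10}
Step 22: union(3, 9) -> already same set; set of 3 now {0, 1, 2, 3, 4, 5, 6, 8, 9, 10}
Step 23: union(0, 3) -> already same set; set of 0 now {0, 1, 2, 3, 4, 5, 6, 8, 9, 10}
Step 24: union(0, 8) -> already same set; set of 0 now {0, 1, 2, 3, 4, 5, 6, 8, 9, 10}
Step 25: find(7) -> no change; set of 7 is {7}
Step 26: union(0, 1) -> already same set; set of 0 now {0, 1, 2, 3, 4, 5, 6, 8, 9, 10}
Step 27: union(5, 8) -> already same set; set of 5 now {0, 1, 2, 3, 4, 5, 6, 8, 9, 10}
Component of 3: {0, 1, 2, 3, 4, 5, 6, 8, 9, 10}

Answer: 0, 1, 2, 3, 4, 5, 6, 8, 9, 10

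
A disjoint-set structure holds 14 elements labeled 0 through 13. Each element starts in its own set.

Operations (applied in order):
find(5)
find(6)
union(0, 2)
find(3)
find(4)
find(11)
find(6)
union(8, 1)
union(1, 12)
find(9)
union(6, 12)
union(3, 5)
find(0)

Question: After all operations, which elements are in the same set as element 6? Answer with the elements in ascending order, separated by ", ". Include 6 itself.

Step 1: find(5) -> no change; set of 5 is {5}
Step 2: find(6) -> no change; set of 6 is {6}
Step 3: union(0, 2) -> merged; set of 0 now {0, 2}
Step 4: find(3) -> no change; set of 3 is {3}
Step 5: find(4) -> no change; set of 4 is {4}
Step 6: find(11) -> no change; set of 11 is {11}
Step 7: find(6) -> no change; set of 6 is {6}
Step 8: union(8, 1) -> merged; set of 8 now {1, 8}
Step 9: union(1, 12) -> merged; set of 1 now {1, 8, 12}
Step 10: find(9) -> no change; set of 9 is {9}
Step 11: union(6, 12) -> merged; set of 6 now {1, 6, 8, 12}
Step 12: union(3, 5) -> merged; set of 3 now {3, 5}
Step 13: find(0) -> no change; set of 0 is {0, 2}
Component of 6: {1, 6, 8, 12}

Answer: 1, 6, 8, 12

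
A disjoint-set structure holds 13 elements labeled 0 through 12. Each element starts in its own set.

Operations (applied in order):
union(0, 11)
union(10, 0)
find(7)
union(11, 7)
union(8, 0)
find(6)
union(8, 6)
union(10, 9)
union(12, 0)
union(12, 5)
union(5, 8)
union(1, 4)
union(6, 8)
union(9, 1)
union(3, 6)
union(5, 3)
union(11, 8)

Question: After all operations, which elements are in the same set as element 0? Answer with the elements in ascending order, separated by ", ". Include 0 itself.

Step 1: union(0, 11) -> merged; set of 0 now {0, 11}
Step 2: union(10, 0) -> merged; set of 10 now {0, 10, 11}
Step 3: find(7) -> no change; set of 7 is {7}
Step 4: union(11, 7) -> merged; set of 11 now {0, 7, 10, 11}
Step 5: union(8, 0) -> merged; set of 8 now {0, 7, 8, 10, 11}
Step 6: find(6) -> no change; set of 6 is {6}
Step 7: union(8, 6) -> merged; set of 8 now {0, 6, 7, 8, 10, 11}
Step 8: union(10, 9) -> merged; set of 10 now {0, 6, 7, 8, 9, 10, 11}
Step 9: union(12, 0) -> merged; set of 12 now {0, 6, 7, 8, 9, 10, 11, 12}
Step 10: union(12, 5) -> merged; set of 12 now {0, 5, 6, 7, 8, 9, 10, 11, 12}
Step 11: union(5, 8) -> already same set; set of 5 now {0, 5, 6, 7, 8, 9, 10, 11, 12}
Step 12: union(1, 4) -> merged; set of 1 now {1, 4}
Step 13: union(6, 8) -> already same set; set of 6 now {0, 5, 6, 7, 8, 9, 10, 11, 12}
Step 14: union(9, 1) -> merged; set of 9 now {0, 1, 4, 5, 6, 7, 8, 9, 10, 11, 12}
Step 15: union(3, 6) -> merged; set of 3 now {0, 1, 3, 4, 5, 6, 7, 8, 9, 10, 11, 12}
Step 16: union(5, 3) -> already same set; set of 5 now {0, 1, 3, 4, 5, 6, 7, 8, 9, 10, 11, 12}
Step 17: union(11, 8) -> already same set; set of 11 now {0, 1, 3, 4, 5, 6, 7, 8, 9, 10, 11, 12}
Component of 0: {0, 1, 3, 4, 5, 6, 7, 8, 9, 10, 11, 12}

Answer: 0, 1, 3, 4, 5, 6, 7, 8, 9, 10, 11, 12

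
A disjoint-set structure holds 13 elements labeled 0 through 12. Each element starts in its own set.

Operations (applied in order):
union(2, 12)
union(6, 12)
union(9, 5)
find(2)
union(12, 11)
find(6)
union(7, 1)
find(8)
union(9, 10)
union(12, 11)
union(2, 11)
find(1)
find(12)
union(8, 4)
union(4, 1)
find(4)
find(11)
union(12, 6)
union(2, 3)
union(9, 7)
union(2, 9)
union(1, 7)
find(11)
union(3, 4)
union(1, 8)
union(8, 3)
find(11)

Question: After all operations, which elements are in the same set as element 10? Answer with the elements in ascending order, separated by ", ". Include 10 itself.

Step 1: union(2, 12) -> merged; set of 2 now {2, 12}
Step 2: union(6, 12) -> merged; set of 6 now {2, 6, 12}
Step 3: union(9, 5) -> merged; set of 9 now {5, 9}
Step 4: find(2) -> no change; set of 2 is {2, 6, 12}
Step 5: union(12, 11) -> merged; set of 12 now {2, 6, 11, 12}
Step 6: find(6) -> no change; set of 6 is {2, 6, 11, 12}
Step 7: union(7, 1) -> merged; set of 7 now {1, 7}
Step 8: find(8) -> no change; set of 8 is {8}
Step 9: union(9, 10) -> merged; set of 9 now {5, 9, 10}
Step 10: union(12, 11) -> already same set; set of 12 now {2, 6, 11, 12}
Step 11: union(2, 11) -> already same set; set of 2 now {2, 6, 11, 12}
Step 12: find(1) -> no change; set of 1 is {1, 7}
Step 13: find(12) -> no change; set of 12 is {2, 6, 11, 12}
Step 14: union(8, 4) -> merged; set of 8 now {4, 8}
Step 15: union(4, 1) -> merged; set of 4 now {1, 4, 7, 8}
Step 16: find(4) -> no change; set of 4 is {1, 4, 7, 8}
Step 17: find(11) -> no change; set of 11 is {2, 6, 11, 12}
Step 18: union(12, 6) -> already same set; set of 12 now {2, 6, 11, 12}
Step 19: union(2, 3) -> merged; set of 2 now {2, 3, 6, 11, 12}
Step 20: union(9, 7) -> merged; set of 9 now {1, 4, 5, 7, 8, 9, 10}
Step 21: union(2, 9) -> merged; set of 2 now {1, 2, 3, 4, 5, 6, 7, 8, 9, 10, 11, 12}
Step 22: union(1, 7) -> already same set; set of 1 now {1, 2, 3, 4, 5, 6, 7, 8, 9, 10, 11, 12}
Step 23: find(11) -> no change; set of 11 is {1, 2, 3, 4, 5, 6, 7, 8, 9, 10, 11, 12}
Step 24: union(3, 4) -> already same set; set of 3 now {1, 2, 3, 4, 5, 6, 7, 8, 9, 10, 11, 12}
Step 25: union(1, 8) -> already same set; set of 1 now {1, 2, 3, 4, 5, 6, 7, 8, 9, 10, 11, 12}
Step 26: union(8, 3) -> already same set; set of 8 now {1, 2, 3, 4, 5, 6, 7, 8, 9, 10, 11, 12}
Step 27: find(11) -> no change; set of 11 is {1, 2, 3, 4, 5, 6, 7, 8, 9, 10, 11, 12}
Component of 10: {1, 2, 3, 4, 5, 6, 7, 8, 9, 10, 11, 12}

Answer: 1, 2, 3, 4, 5, 6, 7, 8, 9, 10, 11, 12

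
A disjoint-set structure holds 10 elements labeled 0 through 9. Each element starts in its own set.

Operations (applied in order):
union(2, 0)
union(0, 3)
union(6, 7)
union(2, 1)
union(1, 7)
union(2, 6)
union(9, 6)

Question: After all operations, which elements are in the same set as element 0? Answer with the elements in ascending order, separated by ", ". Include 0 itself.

Answer: 0, 1, 2, 3, 6, 7, 9

Derivation:
Step 1: union(2, 0) -> merged; set of 2 now {0, 2}
Step 2: union(0, 3) -> merged; set of 0 now {0, 2, 3}
Step 3: union(6, 7) -> merged; set of 6 now {6, 7}
Step 4: union(2, 1) -> merged; set of 2 now {0, 1, 2, 3}
Step 5: union(1, 7) -> merged; set of 1 now {0, 1, 2, 3, 6, 7}
Step 6: union(2, 6) -> already same set; set of 2 now {0, 1, 2, 3, 6, 7}
Step 7: union(9, 6) -> merged; set of 9 now {0, 1, 2, 3, 6, 7, 9}
Component of 0: {0, 1, 2, 3, 6, 7, 9}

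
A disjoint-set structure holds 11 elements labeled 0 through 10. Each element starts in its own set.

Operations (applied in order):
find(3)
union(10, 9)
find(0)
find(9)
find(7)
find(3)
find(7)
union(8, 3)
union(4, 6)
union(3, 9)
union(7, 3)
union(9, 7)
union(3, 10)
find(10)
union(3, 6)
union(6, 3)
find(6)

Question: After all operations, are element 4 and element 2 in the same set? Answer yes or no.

Answer: no

Derivation:
Step 1: find(3) -> no change; set of 3 is {3}
Step 2: union(10, 9) -> merged; set of 10 now {9, 10}
Step 3: find(0) -> no change; set of 0 is {0}
Step 4: find(9) -> no change; set of 9 is {9, 10}
Step 5: find(7) -> no change; set of 7 is {7}
Step 6: find(3) -> no change; set of 3 is {3}
Step 7: find(7) -> no change; set of 7 is {7}
Step 8: union(8, 3) -> merged; set of 8 now {3, 8}
Step 9: union(4, 6) -> merged; set of 4 now {4, 6}
Step 10: union(3, 9) -> merged; set of 3 now {3, 8, 9, 10}
Step 11: union(7, 3) -> merged; set of 7 now {3, 7, 8, 9, 10}
Step 12: union(9, 7) -> already same set; set of 9 now {3, 7, 8, 9, 10}
Step 13: union(3, 10) -> already same set; set of 3 now {3, 7, 8, 9, 10}
Step 14: find(10) -> no change; set of 10 is {3, 7, 8, 9, 10}
Step 15: union(3, 6) -> merged; set of 3 now {3, 4, 6, 7, 8, 9, 10}
Step 16: union(6, 3) -> already same set; set of 6 now {3, 4, 6, 7, 8, 9, 10}
Step 17: find(6) -> no change; set of 6 is {3, 4, 6, 7, 8, 9, 10}
Set of 4: {3, 4, 6, 7, 8, 9, 10}; 2 is not a member.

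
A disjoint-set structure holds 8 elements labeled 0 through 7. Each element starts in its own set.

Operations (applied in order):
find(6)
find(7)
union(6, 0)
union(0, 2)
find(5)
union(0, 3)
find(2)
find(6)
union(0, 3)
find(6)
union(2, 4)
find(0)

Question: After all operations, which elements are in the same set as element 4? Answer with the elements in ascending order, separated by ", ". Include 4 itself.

Step 1: find(6) -> no change; set of 6 is {6}
Step 2: find(7) -> no change; set of 7 is {7}
Step 3: union(6, 0) -> merged; set of 6 now {0, 6}
Step 4: union(0, 2) -> merged; set of 0 now {0, 2, 6}
Step 5: find(5) -> no change; set of 5 is {5}
Step 6: union(0, 3) -> merged; set of 0 now {0, 2, 3, 6}
Step 7: find(2) -> no change; set of 2 is {0, 2, 3, 6}
Step 8: find(6) -> no change; set of 6 is {0, 2, 3, 6}
Step 9: union(0, 3) -> already same set; set of 0 now {0, 2, 3, 6}
Step 10: find(6) -> no change; set of 6 is {0, 2, 3, 6}
Step 11: union(2, 4) -> merged; set of 2 now {0, 2, 3, 4, 6}
Step 12: find(0) -> no change; set of 0 is {0, 2, 3, 4, 6}
Component of 4: {0, 2, 3, 4, 6}

Answer: 0, 2, 3, 4, 6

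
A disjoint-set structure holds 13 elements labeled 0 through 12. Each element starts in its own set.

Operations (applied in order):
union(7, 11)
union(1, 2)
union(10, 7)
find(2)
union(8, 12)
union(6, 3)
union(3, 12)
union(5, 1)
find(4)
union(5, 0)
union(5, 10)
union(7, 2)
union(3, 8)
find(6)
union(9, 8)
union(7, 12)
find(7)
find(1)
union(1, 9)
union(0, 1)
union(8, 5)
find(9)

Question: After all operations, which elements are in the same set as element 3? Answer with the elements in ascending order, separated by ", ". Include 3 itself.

Step 1: union(7, 11) -> merged; set of 7 now {7, 11}
Step 2: union(1, 2) -> merged; set of 1 now {1, 2}
Step 3: union(10, 7) -> merged; set of 10 now {7, 10, 11}
Step 4: find(2) -> no change; set of 2 is {1, 2}
Step 5: union(8, 12) -> merged; set of 8 now {8, 12}
Step 6: union(6, 3) -> merged; set of 6 now {3, 6}
Step 7: union(3, 12) -> merged; set of 3 now {3, 6, 8, 12}
Step 8: union(5, 1) -> merged; set of 5 now {1, 2, 5}
Step 9: find(4) -> no change; set of 4 is {4}
Step 10: union(5, 0) -> merged; set of 5 now {0, 1, 2, 5}
Step 11: union(5, 10) -> merged; set of 5 now {0, 1, 2, 5, 7, 10, 11}
Step 12: union(7, 2) -> already same set; set of 7 now {0, 1, 2, 5, 7, 10, 11}
Step 13: union(3, 8) -> already same set; set of 3 now {3, 6, 8, 12}
Step 14: find(6) -> no change; set of 6 is {3, 6, 8, 12}
Step 15: union(9, 8) -> merged; set of 9 now {3, 6, 8, 9, 12}
Step 16: union(7, 12) -> merged; set of 7 now {0, 1, 2, 3, 5, 6, 7, 8, 9, 10, 11, 12}
Step 17: find(7) -> no change; set of 7 is {0, 1, 2, 3, 5, 6, 7, 8, 9, 10, 11, 12}
Step 18: find(1) -> no change; set of 1 is {0, 1, 2, 3, 5, 6, 7, 8, 9, 10, 11, 12}
Step 19: union(1, 9) -> already same set; set of 1 now {0, 1, 2, 3, 5, 6, 7, 8, 9, 10, 11, 12}
Step 20: union(0, 1) -> already same set; set of 0 now {0, 1, 2, 3, 5, 6, 7, 8, 9, 10, 11, 12}
Step 21: union(8, 5) -> already same set; set of 8 now {0, 1, 2, 3, 5, 6, 7, 8, 9, 10, 11, 12}
Step 22: find(9) -> no change; set of 9 is {0, 1, 2, 3, 5, 6, 7, 8, 9, 10, 11, 12}
Component of 3: {0, 1, 2, 3, 5, 6, 7, 8, 9, 10, 11, 12}

Answer: 0, 1, 2, 3, 5, 6, 7, 8, 9, 10, 11, 12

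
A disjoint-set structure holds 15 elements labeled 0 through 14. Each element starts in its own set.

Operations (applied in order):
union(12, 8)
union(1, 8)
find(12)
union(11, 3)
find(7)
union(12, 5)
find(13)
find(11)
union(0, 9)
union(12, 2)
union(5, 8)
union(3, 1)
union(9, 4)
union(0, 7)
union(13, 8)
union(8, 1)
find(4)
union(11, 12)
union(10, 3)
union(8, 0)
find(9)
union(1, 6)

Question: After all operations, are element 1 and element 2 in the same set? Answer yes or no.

Step 1: union(12, 8) -> merged; set of 12 now {8, 12}
Step 2: union(1, 8) -> merged; set of 1 now {1, 8, 12}
Step 3: find(12) -> no change; set of 12 is {1, 8, 12}
Step 4: union(11, 3) -> merged; set of 11 now {3, 11}
Step 5: find(7) -> no change; set of 7 is {7}
Step 6: union(12, 5) -> merged; set of 12 now {1, 5, 8, 12}
Step 7: find(13) -> no change; set of 13 is {13}
Step 8: find(11) -> no change; set of 11 is {3, 11}
Step 9: union(0, 9) -> merged; set of 0 now {0, 9}
Step 10: union(12, 2) -> merged; set of 12 now {1, 2, 5, 8, 12}
Step 11: union(5, 8) -> already same set; set of 5 now {1, 2, 5, 8, 12}
Step 12: union(3, 1) -> merged; set of 3 now {1, 2, 3, 5, 8, 11, 12}
Step 13: union(9, 4) -> merged; set of 9 now {0, 4, 9}
Step 14: union(0, 7) -> merged; set of 0 now {0, 4, 7, 9}
Step 15: union(13, 8) -> merged; set of 13 now {1, 2, 3, 5, 8, 11, 12, 13}
Step 16: union(8, 1) -> already same set; set of 8 now {1, 2, 3, 5, 8, 11, 12, 13}
Step 17: find(4) -> no change; set of 4 is {0, 4, 7, 9}
Step 18: union(11, 12) -> already same set; set of 11 now {1, 2, 3, 5, 8, 11, 12, 13}
Step 19: union(10, 3) -> merged; set of 10 now {1, 2, 3, 5, 8, 10, 11, 12, 13}
Step 20: union(8, 0) -> merged; set of 8 now {0, 1, 2, 3, 4, 5, 7, 8, 9, 10, 11, 12, 13}
Step 21: find(9) -> no change; set of 9 is {0, 1, 2, 3, 4, 5, 7, 8, 9, 10, 11, 12, 13}
Step 22: union(1, 6) -> merged; set of 1 now {0, 1, 2, 3, 4, 5, 6, 7, 8, 9, 10, 11, 12, 13}
Set of 1: {0, 1, 2, 3, 4, 5, 6, 7, 8, 9, 10, 11, 12, 13}; 2 is a member.

Answer: yes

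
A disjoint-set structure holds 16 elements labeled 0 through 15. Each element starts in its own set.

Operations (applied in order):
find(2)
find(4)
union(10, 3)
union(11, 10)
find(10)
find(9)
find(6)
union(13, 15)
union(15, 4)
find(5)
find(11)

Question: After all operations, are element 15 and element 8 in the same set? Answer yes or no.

Step 1: find(2) -> no change; set of 2 is {2}
Step 2: find(4) -> no change; set of 4 is {4}
Step 3: union(10, 3) -> merged; set of 10 now {3, 10}
Step 4: union(11, 10) -> merged; set of 11 now {3, 10, 11}
Step 5: find(10) -> no change; set of 10 is {3, 10, 11}
Step 6: find(9) -> no change; set of 9 is {9}
Step 7: find(6) -> no change; set of 6 is {6}
Step 8: union(13, 15) -> merged; set of 13 now {13, 15}
Step 9: union(15, 4) -> merged; set of 15 now {4, 13, 15}
Step 10: find(5) -> no change; set of 5 is {5}
Step 11: find(11) -> no change; set of 11 is {3, 10, 11}
Set of 15: {4, 13, 15}; 8 is not a member.

Answer: no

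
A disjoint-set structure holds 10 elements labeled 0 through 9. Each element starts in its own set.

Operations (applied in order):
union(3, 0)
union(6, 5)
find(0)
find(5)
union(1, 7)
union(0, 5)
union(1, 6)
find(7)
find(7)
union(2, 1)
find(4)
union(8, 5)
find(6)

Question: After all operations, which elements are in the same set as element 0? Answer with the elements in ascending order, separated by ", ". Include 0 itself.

Answer: 0, 1, 2, 3, 5, 6, 7, 8

Derivation:
Step 1: union(3, 0) -> merged; set of 3 now {0, 3}
Step 2: union(6, 5) -> merged; set of 6 now {5, 6}
Step 3: find(0) -> no change; set of 0 is {0, 3}
Step 4: find(5) -> no change; set of 5 is {5, 6}
Step 5: union(1, 7) -> merged; set of 1 now {1, 7}
Step 6: union(0, 5) -> merged; set of 0 now {0, 3, 5, 6}
Step 7: union(1, 6) -> merged; set of 1 now {0, 1, 3, 5, 6, 7}
Step 8: find(7) -> no change; set of 7 is {0, 1, 3, 5, 6, 7}
Step 9: find(7) -> no change; set of 7 is {0, 1, 3, 5, 6, 7}
Step 10: union(2, 1) -> merged; set of 2 now {0, 1, 2, 3, 5, 6, 7}
Step 11: find(4) -> no change; set of 4 is {4}
Step 12: union(8, 5) -> merged; set of 8 now {0, 1, 2, 3, 5, 6, 7, 8}
Step 13: find(6) -> no change; set of 6 is {0, 1, 2, 3, 5, 6, 7, 8}
Component of 0: {0, 1, 2, 3, 5, 6, 7, 8}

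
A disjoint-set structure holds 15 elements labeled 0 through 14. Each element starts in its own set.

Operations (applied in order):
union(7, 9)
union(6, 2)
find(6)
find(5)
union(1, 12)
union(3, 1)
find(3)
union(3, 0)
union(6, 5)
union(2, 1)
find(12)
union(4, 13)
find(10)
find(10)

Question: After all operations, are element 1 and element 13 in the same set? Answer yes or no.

Answer: no

Derivation:
Step 1: union(7, 9) -> merged; set of 7 now {7, 9}
Step 2: union(6, 2) -> merged; set of 6 now {2, 6}
Step 3: find(6) -> no change; set of 6 is {2, 6}
Step 4: find(5) -> no change; set of 5 is {5}
Step 5: union(1, 12) -> merged; set of 1 now {1, 12}
Step 6: union(3, 1) -> merged; set of 3 now {1, 3, 12}
Step 7: find(3) -> no change; set of 3 is {1, 3, 12}
Step 8: union(3, 0) -> merged; set of 3 now {0, 1, 3, 12}
Step 9: union(6, 5) -> merged; set of 6 now {2, 5, 6}
Step 10: union(2, 1) -> merged; set of 2 now {0, 1, 2, 3, 5, 6, 12}
Step 11: find(12) -> no change; set of 12 is {0, 1, 2, 3, 5, 6, 12}
Step 12: union(4, 13) -> merged; set of 4 now {4, 13}
Step 13: find(10) -> no change; set of 10 is {10}
Step 14: find(10) -> no change; set of 10 is {10}
Set of 1: {0, 1, 2, 3, 5, 6, 12}; 13 is not a member.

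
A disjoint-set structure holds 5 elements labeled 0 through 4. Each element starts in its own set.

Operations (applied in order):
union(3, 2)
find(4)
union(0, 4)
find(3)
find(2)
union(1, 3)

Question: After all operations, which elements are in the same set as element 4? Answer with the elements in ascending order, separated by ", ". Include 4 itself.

Step 1: union(3, 2) -> merged; set of 3 now {2, 3}
Step 2: find(4) -> no change; set of 4 is {4}
Step 3: union(0, 4) -> merged; set of 0 now {0, 4}
Step 4: find(3) -> no change; set of 3 is {2, 3}
Step 5: find(2) -> no change; set of 2 is {2, 3}
Step 6: union(1, 3) -> merged; set of 1 now {1, 2, 3}
Component of 4: {0, 4}

Answer: 0, 4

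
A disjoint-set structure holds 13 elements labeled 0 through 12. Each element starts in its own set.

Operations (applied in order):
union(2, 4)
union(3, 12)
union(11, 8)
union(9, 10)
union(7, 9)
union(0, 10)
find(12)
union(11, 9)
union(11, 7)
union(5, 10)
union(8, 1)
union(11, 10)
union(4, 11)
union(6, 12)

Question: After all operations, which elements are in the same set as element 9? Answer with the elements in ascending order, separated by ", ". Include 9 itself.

Step 1: union(2, 4) -> merged; set of 2 now {2, 4}
Step 2: union(3, 12) -> merged; set of 3 now {3, 12}
Step 3: union(11, 8) -> merged; set of 11 now {8, 11}
Step 4: union(9, 10) -> merged; set of 9 now {9, 10}
Step 5: union(7, 9) -> merged; set of 7 now {7, 9, 10}
Step 6: union(0, 10) -> merged; set of 0 now {0, 7, 9, 10}
Step 7: find(12) -> no change; set of 12 is {3, 12}
Step 8: union(11, 9) -> merged; set of 11 now {0, 7, 8, 9, 10, 11}
Step 9: union(11, 7) -> already same set; set of 11 now {0, 7, 8, 9, 10, 11}
Step 10: union(5, 10) -> merged; set of 5 now {0, 5, 7, 8, 9, 10, 11}
Step 11: union(8, 1) -> merged; set of 8 now {0, 1, 5, 7, 8, 9, 10, 11}
Step 12: union(11, 10) -> already same set; set of 11 now {0, 1, 5, 7, 8, 9, 10, 11}
Step 13: union(4, 11) -> merged; set of 4 now {0, 1, 2, 4, 5, 7, 8, 9, 10, 11}
Step 14: union(6, 12) -> merged; set of 6 now {3, 6, 12}
Component of 9: {0, 1, 2, 4, 5, 7, 8, 9, 10, 11}

Answer: 0, 1, 2, 4, 5, 7, 8, 9, 10, 11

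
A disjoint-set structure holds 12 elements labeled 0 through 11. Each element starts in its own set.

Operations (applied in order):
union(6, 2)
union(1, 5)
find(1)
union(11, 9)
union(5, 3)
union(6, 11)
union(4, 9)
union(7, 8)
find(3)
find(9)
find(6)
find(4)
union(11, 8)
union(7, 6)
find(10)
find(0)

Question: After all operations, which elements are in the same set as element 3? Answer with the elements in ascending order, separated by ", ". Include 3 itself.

Step 1: union(6, 2) -> merged; set of 6 now {2, 6}
Step 2: union(1, 5) -> merged; set of 1 now {1, 5}
Step 3: find(1) -> no change; set of 1 is {1, 5}
Step 4: union(11, 9) -> merged; set of 11 now {9, 11}
Step 5: union(5, 3) -> merged; set of 5 now {1, 3, 5}
Step 6: union(6, 11) -> merged; set of 6 now {2, 6, 9, 11}
Step 7: union(4, 9) -> merged; set of 4 now {2, 4, 6, 9, 11}
Step 8: union(7, 8) -> merged; set of 7 now {7, 8}
Step 9: find(3) -> no change; set of 3 is {1, 3, 5}
Step 10: find(9) -> no change; set of 9 is {2, 4, 6, 9, 11}
Step 11: find(6) -> no change; set of 6 is {2, 4, 6, 9, 11}
Step 12: find(4) -> no change; set of 4 is {2, 4, 6, 9, 11}
Step 13: union(11, 8) -> merged; set of 11 now {2, 4, 6, 7, 8, 9, 11}
Step 14: union(7, 6) -> already same set; set of 7 now {2, 4, 6, 7, 8, 9, 11}
Step 15: find(10) -> no change; set of 10 is {10}
Step 16: find(0) -> no change; set of 0 is {0}
Component of 3: {1, 3, 5}

Answer: 1, 3, 5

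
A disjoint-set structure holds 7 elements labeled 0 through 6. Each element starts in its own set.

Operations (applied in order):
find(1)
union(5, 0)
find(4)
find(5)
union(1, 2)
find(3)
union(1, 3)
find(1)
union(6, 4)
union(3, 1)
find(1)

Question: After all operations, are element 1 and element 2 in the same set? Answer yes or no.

Step 1: find(1) -> no change; set of 1 is {1}
Step 2: union(5, 0) -> merged; set of 5 now {0, 5}
Step 3: find(4) -> no change; set of 4 is {4}
Step 4: find(5) -> no change; set of 5 is {0, 5}
Step 5: union(1, 2) -> merged; set of 1 now {1, 2}
Step 6: find(3) -> no change; set of 3 is {3}
Step 7: union(1, 3) -> merged; set of 1 now {1, 2, 3}
Step 8: find(1) -> no change; set of 1 is {1, 2, 3}
Step 9: union(6, 4) -> merged; set of 6 now {4, 6}
Step 10: union(3, 1) -> already same set; set of 3 now {1, 2, 3}
Step 11: find(1) -> no change; set of 1 is {1, 2, 3}
Set of 1: {1, 2, 3}; 2 is a member.

Answer: yes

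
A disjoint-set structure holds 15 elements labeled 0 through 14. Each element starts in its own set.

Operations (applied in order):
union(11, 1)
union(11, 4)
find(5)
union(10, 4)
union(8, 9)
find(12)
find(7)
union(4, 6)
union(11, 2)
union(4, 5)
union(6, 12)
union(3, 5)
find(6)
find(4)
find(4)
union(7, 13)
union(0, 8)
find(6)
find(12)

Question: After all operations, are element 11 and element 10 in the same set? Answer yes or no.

Answer: yes

Derivation:
Step 1: union(11, 1) -> merged; set of 11 now {1, 11}
Step 2: union(11, 4) -> merged; set of 11 now {1, 4, 11}
Step 3: find(5) -> no change; set of 5 is {5}
Step 4: union(10, 4) -> merged; set of 10 now {1, 4, 10, 11}
Step 5: union(8, 9) -> merged; set of 8 now {8, 9}
Step 6: find(12) -> no change; set of 12 is {12}
Step 7: find(7) -> no change; set of 7 is {7}
Step 8: union(4, 6) -> merged; set of 4 now {1, 4, 6, 10, 11}
Step 9: union(11, 2) -> merged; set of 11 now {1, 2, 4, 6, 10, 11}
Step 10: union(4, 5) -> merged; set of 4 now {1, 2, 4, 5, 6, 10, 11}
Step 11: union(6, 12) -> merged; set of 6 now {1, 2, 4, 5, 6, 10, 11, 12}
Step 12: union(3, 5) -> merged; set of 3 now {1, 2, 3, 4, 5, 6, 10, 11, 12}
Step 13: find(6) -> no change; set of 6 is {1, 2, 3, 4, 5, 6, 10, 11, 12}
Step 14: find(4) -> no change; set of 4 is {1, 2, 3, 4, 5, 6, 10, 11, 12}
Step 15: find(4) -> no change; set of 4 is {1, 2, 3, 4, 5, 6, 10, 11, 12}
Step 16: union(7, 13) -> merged; set of 7 now {7, 13}
Step 17: union(0, 8) -> merged; set of 0 now {0, 8, 9}
Step 18: find(6) -> no change; set of 6 is {1, 2, 3, 4, 5, 6, 10, 11, 12}
Step 19: find(12) -> no change; set of 12 is {1, 2, 3, 4, 5, 6, 10, 11, 12}
Set of 11: {1, 2, 3, 4, 5, 6, 10, 11, 12}; 10 is a member.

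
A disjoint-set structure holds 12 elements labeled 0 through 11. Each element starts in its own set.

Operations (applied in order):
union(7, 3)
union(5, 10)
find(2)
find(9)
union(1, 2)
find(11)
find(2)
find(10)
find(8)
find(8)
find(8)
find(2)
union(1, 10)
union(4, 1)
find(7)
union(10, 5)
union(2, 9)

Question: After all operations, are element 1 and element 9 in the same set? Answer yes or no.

Step 1: union(7, 3) -> merged; set of 7 now {3, 7}
Step 2: union(5, 10) -> merged; set of 5 now {5, 10}
Step 3: find(2) -> no change; set of 2 is {2}
Step 4: find(9) -> no change; set of 9 is {9}
Step 5: union(1, 2) -> merged; set of 1 now {1, 2}
Step 6: find(11) -> no change; set of 11 is {11}
Step 7: find(2) -> no change; set of 2 is {1, 2}
Step 8: find(10) -> no change; set of 10 is {5, 10}
Step 9: find(8) -> no change; set of 8 is {8}
Step 10: find(8) -> no change; set of 8 is {8}
Step 11: find(8) -> no change; set of 8 is {8}
Step 12: find(2) -> no change; set of 2 is {1, 2}
Step 13: union(1, 10) -> merged; set of 1 now {1, 2, 5, 10}
Step 14: union(4, 1) -> merged; set of 4 now {1, 2, 4, 5, 10}
Step 15: find(7) -> no change; set of 7 is {3, 7}
Step 16: union(10, 5) -> already same set; set of 10 now {1, 2, 4, 5, 10}
Step 17: union(2, 9) -> merged; set of 2 now {1, 2, 4, 5, 9, 10}
Set of 1: {1, 2, 4, 5, 9, 10}; 9 is a member.

Answer: yes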